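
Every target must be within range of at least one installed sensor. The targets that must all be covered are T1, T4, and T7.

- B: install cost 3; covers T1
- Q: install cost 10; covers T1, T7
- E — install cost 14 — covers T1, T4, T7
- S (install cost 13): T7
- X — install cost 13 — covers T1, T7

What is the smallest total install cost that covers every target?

E alone covers T1, T4, T7 — every target.
Total install cost: 14.

14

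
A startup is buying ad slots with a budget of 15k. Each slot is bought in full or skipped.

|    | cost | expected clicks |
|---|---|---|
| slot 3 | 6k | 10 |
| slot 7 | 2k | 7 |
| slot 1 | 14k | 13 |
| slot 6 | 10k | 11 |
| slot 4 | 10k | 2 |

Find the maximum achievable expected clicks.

18

This is an integer program with binary decision variables.
Take slot 7 and slot 6: cost 2 + 10 = 12 ≤ 15, expected clicks 7 + 11 = 18.
No other feasible combination does better.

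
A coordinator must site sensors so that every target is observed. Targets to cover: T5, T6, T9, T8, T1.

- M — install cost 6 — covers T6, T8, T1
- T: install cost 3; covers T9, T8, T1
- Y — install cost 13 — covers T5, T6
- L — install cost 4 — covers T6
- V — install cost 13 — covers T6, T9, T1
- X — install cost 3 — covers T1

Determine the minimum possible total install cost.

16

Choose T and Y: together they cover T5, T6, T9, T8, T1 — every target.
Total install cost: 3 + 13 = 16.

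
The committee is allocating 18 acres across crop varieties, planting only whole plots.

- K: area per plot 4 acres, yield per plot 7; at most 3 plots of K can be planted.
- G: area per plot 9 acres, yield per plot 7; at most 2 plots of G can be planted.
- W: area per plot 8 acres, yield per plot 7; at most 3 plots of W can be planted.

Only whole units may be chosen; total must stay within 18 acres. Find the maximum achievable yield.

K has the best ratio (7/4); taking only K gives at most 3×7 = 21 (stopped by the supply cap of 3).
Optimal: 2×K and 1×W: area 16 ≤ 18, yield 2·7 + 1·7 = 21.

21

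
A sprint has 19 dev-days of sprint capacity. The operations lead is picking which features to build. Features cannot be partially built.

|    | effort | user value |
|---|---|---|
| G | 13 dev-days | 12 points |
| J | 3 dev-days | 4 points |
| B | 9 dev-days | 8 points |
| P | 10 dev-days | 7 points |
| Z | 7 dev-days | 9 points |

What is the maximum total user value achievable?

21

This is an integer program with binary decision variables.
G + J: effort 13 + 3 = 16 ≤ 19, user value 12 + 4 = 16.
B + Z: effort 9 + 7 = 16 ≤ 19, user value 8 + 9 = 17.
J + B + Z: effort 3 + 9 + 7 = 19 ≤ 19, user value 4 + 8 + 9 = 21.
Best is J, B, and Z with total user value 21.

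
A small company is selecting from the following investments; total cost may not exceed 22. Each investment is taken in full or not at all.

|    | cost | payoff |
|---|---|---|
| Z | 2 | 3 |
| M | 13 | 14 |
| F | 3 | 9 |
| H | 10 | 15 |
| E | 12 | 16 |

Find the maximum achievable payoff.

This is an integer program with binary decision variables.
H + E: cost 10 + 12 = 22 ≤ 22, payoff 15 + 16 = 31.
Z + F + E: cost 2 + 3 + 12 = 17 ≤ 22, payoff 3 + 9 + 16 = 28.
Z + F + H: cost 2 + 3 + 10 = 15 ≤ 22, payoff 3 + 9 + 15 = 27.
Best is H and E with total payoff 31.

31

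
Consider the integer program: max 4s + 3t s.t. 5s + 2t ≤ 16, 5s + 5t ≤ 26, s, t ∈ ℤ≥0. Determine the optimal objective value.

17

Relaxing integrality, the LP optimum is 17.47 at (s,t) = (1.87, 3.33), which is not an integer point.
(s,t)=(2,3): 5·2+2·3=16≤16, 5·2+5·3=25≤26, objective 17.
(s,t)=(1,4): 5·1+2·4=13≤16, 5·1+5·4=25≤26, objective 16.
No feasible integer point exceeds 17.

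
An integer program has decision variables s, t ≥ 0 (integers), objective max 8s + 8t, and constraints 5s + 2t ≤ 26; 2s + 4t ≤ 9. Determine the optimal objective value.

(s,t)=(4,0) is feasible, giving 32.
(s,t)=(3,0) is feasible, giving 24.
No feasible integer point exceeds 32.

32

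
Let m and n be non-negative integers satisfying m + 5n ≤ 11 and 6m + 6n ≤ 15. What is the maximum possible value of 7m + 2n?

14

(m,n)=(2,0): 1·2+5·0=2≤11, 6·2+6·0=12≤15, objective 14.
(m,n)=(1,1): 1·1+5·1=6≤11, 6·1+6·1=12≤15, objective 9.
(m,n)=(1,0): 1·1+5·0=1≤11, 6·1+6·0=6≤15, objective 7.
The best lattice point is (2,0), giving 14.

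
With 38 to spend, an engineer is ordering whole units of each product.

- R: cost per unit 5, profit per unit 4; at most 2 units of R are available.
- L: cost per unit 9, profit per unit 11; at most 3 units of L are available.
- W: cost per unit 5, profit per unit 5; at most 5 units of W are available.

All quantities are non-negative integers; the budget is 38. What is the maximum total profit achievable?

This is a bounded integer knapsack.
L has the best ratio (11/9); taking only L gives at most 3×11 = 33 (stopped by the supply cap of 3).
Mixing does better — 3×L and 2×W: cost 37 ≤ 38, profit 3·11 + 2·5 = 43.

43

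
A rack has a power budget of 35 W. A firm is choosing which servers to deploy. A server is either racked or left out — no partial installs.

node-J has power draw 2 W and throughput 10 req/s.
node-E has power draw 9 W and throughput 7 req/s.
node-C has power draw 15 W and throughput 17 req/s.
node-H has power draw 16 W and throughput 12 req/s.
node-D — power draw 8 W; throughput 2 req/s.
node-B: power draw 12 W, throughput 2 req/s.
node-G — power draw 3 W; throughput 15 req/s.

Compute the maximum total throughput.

49

This is a 0-1 knapsack instance.
node-J + node-C + node-D + node-G: power draw 2 + 15 + 8 + 3 = 28 ≤ 35, throughput 10 + 17 + 2 + 15 = 44.
node-J + node-E + node-C + node-G: power draw 2 + 9 + 15 + 3 = 29 ≤ 35, throughput 10 + 7 + 17 + 15 = 49.
Best is node-J, node-E, node-C, and node-G with total throughput 49.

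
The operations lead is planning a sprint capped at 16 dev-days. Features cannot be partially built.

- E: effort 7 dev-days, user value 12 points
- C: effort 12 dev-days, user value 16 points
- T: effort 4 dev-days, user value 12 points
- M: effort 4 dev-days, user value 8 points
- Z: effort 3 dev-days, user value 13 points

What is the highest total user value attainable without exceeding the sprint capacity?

Take E, T, and Z: effort 7 + 4 + 3 = 14 ≤ 16, user value 12 + 12 + 13 = 37.
No other feasible combination does better.

37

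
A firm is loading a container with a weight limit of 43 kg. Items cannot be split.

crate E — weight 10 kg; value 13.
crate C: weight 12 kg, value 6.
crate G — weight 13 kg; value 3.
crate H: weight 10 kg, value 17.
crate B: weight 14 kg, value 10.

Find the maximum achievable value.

40

Take crate E, crate H, and crate B: weight 10 + 10 + 14 = 34 ≤ 43, value 13 + 17 + 10 = 40.
No other feasible combination does better.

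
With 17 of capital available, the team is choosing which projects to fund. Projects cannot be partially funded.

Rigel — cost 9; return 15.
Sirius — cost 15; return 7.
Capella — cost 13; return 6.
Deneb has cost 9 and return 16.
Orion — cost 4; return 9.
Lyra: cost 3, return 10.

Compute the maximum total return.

35

Treat it as a binary knapsack problem.
Deneb + Orion + Lyra: cost 9 + 4 + 3 = 16 ≤ 17, return 16 + 9 + 10 = 35.
Rigel + Orion + Lyra: cost 9 + 4 + 3 = 16 ≤ 17, return 15 + 9 + 10 = 34.
Best is Deneb, Orion, and Lyra with total return 35.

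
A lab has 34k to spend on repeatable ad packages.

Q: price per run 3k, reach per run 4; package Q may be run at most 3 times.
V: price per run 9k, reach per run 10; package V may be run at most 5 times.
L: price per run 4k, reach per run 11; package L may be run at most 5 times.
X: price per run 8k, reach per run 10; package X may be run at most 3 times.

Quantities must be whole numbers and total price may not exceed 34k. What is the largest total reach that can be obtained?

L has the best ratio (11/4); taking only L gives at most 5×11 = 55 (stopped by the supply cap of 5).
Mixing does better — 2×Q, 5×L, and 1×X: price 34 ≤ 34, reach 2·4 + 5·11 + 1·10 = 73.

73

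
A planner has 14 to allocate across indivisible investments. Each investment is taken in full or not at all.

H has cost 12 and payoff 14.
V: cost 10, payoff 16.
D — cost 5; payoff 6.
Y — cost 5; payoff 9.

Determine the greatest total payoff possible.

16

D + Y: cost 5 + 5 = 10 ≤ 14, payoff 6 + 9 = 15.
V: cost 10 ≤ 14, payoff 16.
H: cost 12 ≤ 14, payoff 14.
Best is V with total payoff 16.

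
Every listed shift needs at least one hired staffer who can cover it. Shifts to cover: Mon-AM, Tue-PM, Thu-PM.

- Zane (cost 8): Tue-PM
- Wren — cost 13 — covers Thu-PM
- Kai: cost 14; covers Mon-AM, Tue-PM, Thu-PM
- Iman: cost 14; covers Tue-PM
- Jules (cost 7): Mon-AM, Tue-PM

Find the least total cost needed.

The greedy cost-per-new-shift heuristic would pick Jules and Wren for 20, but a cheaper cover exists.
Kai alone covers Mon-AM, Tue-PM, Thu-PM — every shift.
Total cost: 14.
No cover costs less than 14.

14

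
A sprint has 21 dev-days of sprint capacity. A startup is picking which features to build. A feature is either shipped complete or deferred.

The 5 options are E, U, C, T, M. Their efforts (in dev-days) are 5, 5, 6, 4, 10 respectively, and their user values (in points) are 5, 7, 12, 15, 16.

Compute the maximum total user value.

Treat it as a binary knapsack problem.
E + U + C + T: effort 5 + 5 + 6 + 4 = 20 ≤ 21, user value 5 + 7 + 12 + 15 = 39.
C + T + M: effort 6 + 4 + 10 = 20 ≤ 21, user value 12 + 15 + 16 = 43.
Best is C, T, and M with total user value 43.

43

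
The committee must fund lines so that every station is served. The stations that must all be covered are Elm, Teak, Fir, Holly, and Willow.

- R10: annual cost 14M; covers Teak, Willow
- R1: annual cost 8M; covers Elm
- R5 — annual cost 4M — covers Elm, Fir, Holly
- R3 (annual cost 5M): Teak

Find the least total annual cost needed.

18

The greedy cost-per-new-station heuristic would pick R5, R3, and R10 for 23, but a cheaper cover exists.
Choose R10 and R5: together they cover Elm, Teak, Fir, Holly, Willow — every station.
Total annual cost: 14 + 4 = 18.
No cover costs less than 18.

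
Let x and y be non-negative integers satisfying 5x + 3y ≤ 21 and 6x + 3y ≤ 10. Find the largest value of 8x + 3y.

The continuous relaxation peaks at (1.67, 0) with value 13.33; rounding to a feasible lattice point costs some objective.
(x,y)=(1,1): 5·1+3·1=8≤21, 6·1+3·1=9≤10, objective 11.
(x,y)=(1,0): 5·1+3·0=5≤21, 6·1+3·0=6≤10, objective 8.
(x,y)=(0,2): 5·0+3·2=6≤21, 6·0+3·2=6≤10, objective 6.
Maximum is 11 at (x,y)=(1,1).

11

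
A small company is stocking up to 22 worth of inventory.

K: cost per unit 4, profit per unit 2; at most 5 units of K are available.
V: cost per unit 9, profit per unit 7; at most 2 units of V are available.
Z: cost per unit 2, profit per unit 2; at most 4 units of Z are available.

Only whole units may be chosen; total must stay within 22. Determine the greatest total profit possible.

18

Z has the best ratio (2/2); taking only Z gives at most 4×2 = 8 (stopped by the supply cap of 4).
Mixing does better — 2×V and 2×Z: cost 22 ≤ 22, profit 2·7 + 2·2 = 18.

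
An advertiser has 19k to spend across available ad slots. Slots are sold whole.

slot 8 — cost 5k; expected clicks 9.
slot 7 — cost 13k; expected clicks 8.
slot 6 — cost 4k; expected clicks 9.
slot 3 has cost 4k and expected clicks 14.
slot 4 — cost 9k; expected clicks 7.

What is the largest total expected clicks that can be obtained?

32

This is an integer program with binary decision variables.
slot 8 + slot 6 + slot 3: cost 5 + 4 + 4 = 13 ≤ 19, expected clicks 9 + 9 + 14 = 32.
slot 6 + slot 3 + slot 4: cost 4 + 4 + 9 = 17 ≤ 19, expected clicks 9 + 14 + 7 = 30.
Best is slot 8, slot 6, and slot 3 with total expected clicks 32.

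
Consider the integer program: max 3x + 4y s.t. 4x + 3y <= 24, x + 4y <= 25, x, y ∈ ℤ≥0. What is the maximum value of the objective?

The continuous relaxation peaks at (1.62, 5.85) with value 28.23; rounding to a feasible lattice point costs some objective.
(x,y)=(1,6): 4·1+3·6=22≤24, 1·1+4·6=25≤25, objective 27.
(x,y)=(2,5): 4·2+3·5=23≤24, 1·2+4·5=22≤25, objective 26.
(x,y)=(0,6): 4·0+3·6=18≤24, 1·0+4·6=24≤25, objective 24.
No feasible integer point exceeds 27.

27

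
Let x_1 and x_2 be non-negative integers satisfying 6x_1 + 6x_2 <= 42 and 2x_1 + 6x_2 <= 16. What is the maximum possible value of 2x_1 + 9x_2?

Relaxing integrality, the LP optimum is 24.00 at (x_1,x_2) = (0, 2.67), which is not an integer point.
(x_1,x_2)=(2,2): 6·2+6·2=24≤42, 2·2+6·2=16≤16, objective 22.
(x_1,x_2)=(1,2): 6·1+6·2=18≤42, 2·1+6·2=14≤16, objective 20.
(x_1,x_2)=(0,2): 6·0+6·2=12≤42, 2·0+6·2=12≤16, objective 18.
(x_1,x_2)=(3,1): 6·3+6·1=24≤42, 2·3+6·1=12≤16, objective 15.
Maximum is 22 at (x_1,x_2)=(2,2).

22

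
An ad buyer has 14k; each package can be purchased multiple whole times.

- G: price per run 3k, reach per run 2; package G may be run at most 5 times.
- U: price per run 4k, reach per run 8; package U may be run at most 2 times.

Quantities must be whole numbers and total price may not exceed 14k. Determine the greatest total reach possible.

20

This is a bounded integer knapsack.
U has the best ratio (8/4); taking only U gives at most 2×8 = 16 (stopped by the supply cap of 2).
Mixing does better — 2×G and 2×U: price 14 ≤ 14, reach 2·2 + 2·8 = 20.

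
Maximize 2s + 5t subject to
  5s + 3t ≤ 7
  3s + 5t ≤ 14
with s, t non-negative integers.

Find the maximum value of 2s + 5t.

(s,t)=(0,2): 5·0+3·2=6≤7, 3·0+5·2=10≤14, objective 10.
(s,t)=(0,1): 5·0+3·1=3≤7, 3·0+5·1=5≤14, objective 5.
No feasible integer point exceeds 10.

10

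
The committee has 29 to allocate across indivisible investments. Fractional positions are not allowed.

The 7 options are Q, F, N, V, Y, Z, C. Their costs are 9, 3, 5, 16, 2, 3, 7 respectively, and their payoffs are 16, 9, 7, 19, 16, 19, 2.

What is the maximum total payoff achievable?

Treat it as a binary knapsack problem.
Q + F + N + Y + Z: cost 9 + 3 + 5 + 2 + 3 = 22 ≤ 29, payoff 16 + 9 + 7 + 16 + 19 = 67.
F + N + V + Y + Z: cost 3 + 5 + 16 + 2 + 3 = 29 ≤ 29, payoff 9 + 7 + 19 + 16 + 19 = 70.
Q + F + N + Y + Z + C: cost 9 + 3 + 5 + 2 + 3 + 7 = 29 ≤ 29, payoff 16 + 9 + 7 + 16 + 19 + 2 = 69.
Best is F, N, V, Y, and Z with total payoff 70.

70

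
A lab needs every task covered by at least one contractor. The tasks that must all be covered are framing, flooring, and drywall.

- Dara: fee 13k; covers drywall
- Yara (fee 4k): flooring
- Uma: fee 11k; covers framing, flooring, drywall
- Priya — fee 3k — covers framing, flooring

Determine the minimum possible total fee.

11

The greedy cost-per-new-task heuristic would pick Priya and Uma for 14, but a cheaper cover exists.
Uma alone covers framing, flooring, drywall — every task.
Total fee: 11.
No cover costs less than 11.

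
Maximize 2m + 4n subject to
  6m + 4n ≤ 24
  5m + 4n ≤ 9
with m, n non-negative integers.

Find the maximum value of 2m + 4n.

8

Relaxing integrality, the LP optimum is 9.00 at (m,n) = (0, 2.25), which is not an integer point.
(m,n)=(0,2): 6·0+4·2=8≤24, 5·0+4·2=8≤9, objective 8.
(m,n)=(1,1): 6·1+4·1=10≤24, 5·1+4·1=9≤9, objective 6.
(m,n)=(0,1): 6·0+4·1=4≤24, 5·0+4·1=4≤9, objective 4.
The best lattice point is (0,2), giving 8.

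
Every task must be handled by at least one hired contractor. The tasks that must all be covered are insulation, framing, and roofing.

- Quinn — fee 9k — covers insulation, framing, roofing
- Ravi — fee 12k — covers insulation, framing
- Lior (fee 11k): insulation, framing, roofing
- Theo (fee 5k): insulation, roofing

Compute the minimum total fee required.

This is a weighted set-cover instance.
The greedy cost-per-new-task heuristic would pick Theo and Quinn for 14, but a cheaper cover exists.
Quinn alone covers insulation, framing, roofing — every task.
Total fee: 9.
No cover costs less than 9.

9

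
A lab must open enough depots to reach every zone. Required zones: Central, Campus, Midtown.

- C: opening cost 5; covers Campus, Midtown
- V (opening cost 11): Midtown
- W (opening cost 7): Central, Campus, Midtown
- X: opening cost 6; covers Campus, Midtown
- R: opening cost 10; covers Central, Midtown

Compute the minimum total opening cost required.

W alone covers Central, Campus, Midtown — every zone.
Total opening cost: 7.
No cover costs less than 7.

7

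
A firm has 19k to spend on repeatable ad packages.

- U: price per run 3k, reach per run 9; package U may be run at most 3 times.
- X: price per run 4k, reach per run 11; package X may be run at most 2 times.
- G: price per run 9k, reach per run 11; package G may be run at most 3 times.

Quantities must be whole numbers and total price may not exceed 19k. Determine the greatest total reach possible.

This is a bounded integer knapsack.
U has the best ratio (9/3); taking only U gives at most 3×9 = 27 (stopped by the supply cap of 3).
Mixing does better — 3×U and 2×X: price 17 ≤ 19, reach 3·9 + 2·11 = 49.

49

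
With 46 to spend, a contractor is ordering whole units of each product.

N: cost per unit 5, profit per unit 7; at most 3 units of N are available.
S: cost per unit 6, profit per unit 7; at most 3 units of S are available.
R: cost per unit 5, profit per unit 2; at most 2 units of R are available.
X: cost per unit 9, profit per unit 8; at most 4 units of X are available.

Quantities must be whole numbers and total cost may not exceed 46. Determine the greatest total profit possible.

This is a bounded integer knapsack.
3×N, 2×S, and 2×X: cost 45 ≤ 46, profit 3·7 + 2·7 + 2·8 = 51.
2×N, 3×S, and 2×X: cost 46 ≤ 46, profit 2·7 + 3·7 + 2·8 = 51.
Best is 51.

51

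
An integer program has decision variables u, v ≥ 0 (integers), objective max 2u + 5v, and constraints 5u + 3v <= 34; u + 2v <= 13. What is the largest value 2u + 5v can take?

32

(u,v)=(1,6): 5·1+3·6=23≤34, 1·1+2·6=13≤13, objective 32.
(u,v)=(0,6): 5·0+3·6=18≤34, 1·0+2·6=12≤13, objective 30.
Maximum is 32 at (u,v)=(1,6).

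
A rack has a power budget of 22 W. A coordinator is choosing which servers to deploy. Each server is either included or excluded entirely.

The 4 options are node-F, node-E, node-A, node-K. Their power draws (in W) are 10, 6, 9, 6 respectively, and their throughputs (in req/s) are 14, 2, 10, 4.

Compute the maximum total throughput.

Take node-F and node-A: power draw 10 + 9 = 19 ≤ 22, throughput 14 + 10 = 24.
No other feasible combination does better.

24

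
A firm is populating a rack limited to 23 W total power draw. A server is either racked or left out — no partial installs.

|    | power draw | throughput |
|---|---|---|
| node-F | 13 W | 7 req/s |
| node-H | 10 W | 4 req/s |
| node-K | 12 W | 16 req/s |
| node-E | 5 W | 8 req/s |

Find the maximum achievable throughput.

node-K + node-E: power draw 12 + 5 = 17 ≤ 23, throughput 16 + 8 = 24.
node-K: power draw 12 ≤ 23, throughput 16.
node-H + node-K: power draw 10 + 12 = 22 ≤ 23, throughput 4 + 16 = 20.
Best is node-K and node-E with total throughput 24.

24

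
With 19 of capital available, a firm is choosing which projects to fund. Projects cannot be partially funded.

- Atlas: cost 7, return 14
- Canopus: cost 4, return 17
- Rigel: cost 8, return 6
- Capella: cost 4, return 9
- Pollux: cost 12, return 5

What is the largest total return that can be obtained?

40

Allowing fractional choices, the relaxed optimum would be about 43.0, but projects are indivisible.
Canopus + Rigel + Capella: cost 4 + 8 + 4 = 16 ≤ 19, return 17 + 6 + 9 = 32.
Atlas + Canopus + Rigel: cost 7 + 4 + 8 = 19 ≤ 19, return 14 + 17 + 6 = 37.
Atlas + Canopus + Capella: cost 7 + 4 + 4 = 15 ≤ 19, return 14 + 17 + 9 = 40.
Best is Atlas, Canopus, and Capella with total return 40.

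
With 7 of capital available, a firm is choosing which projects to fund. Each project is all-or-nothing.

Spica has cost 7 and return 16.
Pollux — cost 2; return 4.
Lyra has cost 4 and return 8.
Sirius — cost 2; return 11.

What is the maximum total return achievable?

Treat it as a binary knapsack problem.
Allowing fractional choices, the relaxed optimum would be about 22.4, but projects are indivisible.
Spica: cost 7 ≤ 7, return 16.
Lyra + Sirius: cost 4 + 2 = 6 ≤ 7, return 8 + 11 = 19.
Best is Lyra and Sirius with total return 19.

19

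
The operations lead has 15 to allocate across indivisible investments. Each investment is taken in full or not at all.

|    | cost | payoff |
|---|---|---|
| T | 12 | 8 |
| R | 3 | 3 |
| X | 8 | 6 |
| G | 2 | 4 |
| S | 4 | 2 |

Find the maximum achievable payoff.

Take R, X, and G: cost 3 + 8 + 2 = 13 ≤ 15, payoff 3 + 6 + 4 = 13.
No other feasible combination does better.

13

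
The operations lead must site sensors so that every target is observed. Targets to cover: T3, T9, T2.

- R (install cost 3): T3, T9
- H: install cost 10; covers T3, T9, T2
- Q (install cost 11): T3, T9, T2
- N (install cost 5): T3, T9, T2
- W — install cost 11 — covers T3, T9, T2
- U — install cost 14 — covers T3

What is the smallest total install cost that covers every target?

N alone covers T3, T9, T2 — every target.
Total install cost: 5.

5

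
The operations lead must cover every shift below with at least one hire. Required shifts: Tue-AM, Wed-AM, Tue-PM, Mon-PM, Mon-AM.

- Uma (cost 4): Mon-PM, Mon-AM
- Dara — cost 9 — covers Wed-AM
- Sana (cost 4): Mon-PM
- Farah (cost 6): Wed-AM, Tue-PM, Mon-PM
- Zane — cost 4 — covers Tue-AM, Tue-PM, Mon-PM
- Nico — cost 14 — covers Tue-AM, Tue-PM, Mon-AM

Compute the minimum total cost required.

Choose Uma, Farah, and Zane: together they cover Tue-AM, Wed-AM, Tue-PM, Mon-PM, Mon-AM — every shift.
Total cost: 4 + 6 + 4 = 14.

14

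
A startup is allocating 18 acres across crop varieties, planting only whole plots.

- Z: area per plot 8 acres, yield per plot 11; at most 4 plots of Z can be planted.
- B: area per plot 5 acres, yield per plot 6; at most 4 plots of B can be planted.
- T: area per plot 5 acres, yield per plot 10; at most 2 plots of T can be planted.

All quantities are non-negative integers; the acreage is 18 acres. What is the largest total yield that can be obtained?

31

Take 1×Z and 2×T: area 18 ≤ 18, yield 1·11 + 2·10 = 31.
T has the best ratio (10/5) and is taken to its limit of 2; remaining capacity is filled optimally with the others.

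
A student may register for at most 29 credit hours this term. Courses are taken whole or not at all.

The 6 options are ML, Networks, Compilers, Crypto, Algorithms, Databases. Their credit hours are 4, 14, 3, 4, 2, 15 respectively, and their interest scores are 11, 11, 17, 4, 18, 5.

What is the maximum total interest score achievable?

Allowing fractional choices, the relaxed optimum would be about 61.7, but courses are indivisible.
ML + Networks + Compilers + Crypto + Algorithms: credit hours 4 + 14 + 3 + 4 + 2 = 27 ≤ 29, interest score 11 + 11 + 17 + 4 + 18 = 61.
ML + Compilers + Crypto + Algorithms + Databases: credit hours 4 + 3 + 4 + 2 + 15 = 28 ≤ 29, interest score 11 + 17 + 4 + 18 + 5 = 55.
ML + Networks + Compilers + Algorithms: credit hours 4 + 14 + 3 + 2 = 23 ≤ 29, interest score 11 + 11 + 17 + 18 = 57.
Best is ML, Networks, Compilers, Crypto, and Algorithms with total interest score 61.

61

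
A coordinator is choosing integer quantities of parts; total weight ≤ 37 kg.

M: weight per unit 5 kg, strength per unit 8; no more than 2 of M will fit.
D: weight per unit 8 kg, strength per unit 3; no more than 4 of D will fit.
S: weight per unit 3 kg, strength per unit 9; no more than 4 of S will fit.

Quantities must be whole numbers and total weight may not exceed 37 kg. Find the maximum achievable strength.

55

2×M and 4×S: weight 22 ≤ 37, strength 2·8 + 4·9 = 52.
2×M, 1×D, and 4×S: weight 30 ≤ 37, strength 2·8 + 1·3 + 4·9 = 55.
Best is 55.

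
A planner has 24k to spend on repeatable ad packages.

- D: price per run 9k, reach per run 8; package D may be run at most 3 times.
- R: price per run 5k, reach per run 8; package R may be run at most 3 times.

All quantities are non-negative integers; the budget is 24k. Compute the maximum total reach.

This is a bounded integer knapsack.
1×D and 3×R: price 24 ≤ 24, reach 1·8 + 3·8 = 32.
3×R: price 15 ≤ 24, reach 3·8 = 24.
Best is 32.

32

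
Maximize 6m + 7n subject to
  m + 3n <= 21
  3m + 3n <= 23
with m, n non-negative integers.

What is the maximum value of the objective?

49

(m,n)=(0,7): 1·0+3·7=21≤21, 3·0+3·7=21≤23, objective 49.
(m,n)=(1,6): 1·1+3·6=19≤21, 3·1+3·6=21≤23, objective 48.
(m,n)=(2,5): 1·2+3·5=17≤21, 3·2+3·5=21≤23, objective 47.
(m,n)=(0,6): 1·0+3·6=18≤21, 3·0+3·6=18≤23, objective 42.
No feasible integer point exceeds 49.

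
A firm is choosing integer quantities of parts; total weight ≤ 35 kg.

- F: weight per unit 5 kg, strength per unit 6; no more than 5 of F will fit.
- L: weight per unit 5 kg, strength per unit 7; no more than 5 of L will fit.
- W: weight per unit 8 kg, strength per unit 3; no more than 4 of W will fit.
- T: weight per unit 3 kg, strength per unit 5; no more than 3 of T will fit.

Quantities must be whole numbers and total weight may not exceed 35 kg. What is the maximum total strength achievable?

50

This is a bounded integer knapsack.
1×F, 4×L, and 3×T: weight 34 ≤ 35, strength 1·6 + 4·7 + 3·5 = 49.
5×L and 3×T: weight 34 ≤ 35, strength 5·7 + 3·5 = 50.
Best is 50.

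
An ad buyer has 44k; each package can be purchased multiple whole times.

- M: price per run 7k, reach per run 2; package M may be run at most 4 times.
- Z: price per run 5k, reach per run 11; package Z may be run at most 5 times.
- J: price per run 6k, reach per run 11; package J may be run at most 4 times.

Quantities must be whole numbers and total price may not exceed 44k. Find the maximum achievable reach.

88

Take 4×Z and 4×J: price 44 ≤ 44, reach 4·11 + 4·11 = 88.
No other integer combination yields more.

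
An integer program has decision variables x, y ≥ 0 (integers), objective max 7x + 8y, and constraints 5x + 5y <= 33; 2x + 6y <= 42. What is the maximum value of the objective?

48

(x,y)=(0,6): 5·0+5·6=30≤33, 2·0+6·6=36≤42, objective 48.
(x,y)=(1,5): 5·1+5·5=30≤33, 2·1+6·5=32≤42, objective 47.
The best lattice point is (0,6), giving 48.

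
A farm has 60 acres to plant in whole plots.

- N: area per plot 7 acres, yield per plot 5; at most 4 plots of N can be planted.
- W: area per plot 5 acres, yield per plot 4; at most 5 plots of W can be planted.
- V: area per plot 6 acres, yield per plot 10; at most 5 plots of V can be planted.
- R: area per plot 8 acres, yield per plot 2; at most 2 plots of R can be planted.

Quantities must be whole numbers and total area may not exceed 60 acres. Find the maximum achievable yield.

72

Take 2×N, 3×W, and 5×V: area 59 ≤ 60, yield 2·5 + 3·4 + 5·10 = 72.
V has the best ratio (10/6) and is taken to its limit of 5; remaining capacity is filled optimally with the others.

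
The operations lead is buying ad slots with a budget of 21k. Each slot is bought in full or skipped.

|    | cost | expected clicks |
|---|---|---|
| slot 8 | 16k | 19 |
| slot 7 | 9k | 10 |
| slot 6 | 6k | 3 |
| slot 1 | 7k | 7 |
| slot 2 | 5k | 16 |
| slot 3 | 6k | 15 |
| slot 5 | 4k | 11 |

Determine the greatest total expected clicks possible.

45

slot 2 + slot 3 + slot 5: cost 5 + 6 + 4 = 15 ≤ 21, expected clicks 16 + 15 + 11 = 42.
slot 7 + slot 2 + slot 3: cost 9 + 5 + 6 = 20 ≤ 21, expected clicks 10 + 16 + 15 = 41.
slot 6 + slot 2 + slot 3 + slot 5: cost 6 + 5 + 6 + 4 = 21 ≤ 21, expected clicks 3 + 16 + 15 + 11 = 45.
Best is slot 6, slot 2, slot 3, and slot 5 with total expected clicks 45.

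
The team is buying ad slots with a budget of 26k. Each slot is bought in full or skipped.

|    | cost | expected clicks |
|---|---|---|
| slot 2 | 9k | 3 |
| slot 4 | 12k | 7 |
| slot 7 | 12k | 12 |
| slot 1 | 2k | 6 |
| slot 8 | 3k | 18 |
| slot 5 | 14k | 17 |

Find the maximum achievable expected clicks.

Treat it as a binary knapsack problem.
slot 1 + slot 8 + slot 5: cost 2 + 3 + 14 = 19 ≤ 26, expected clicks 6 + 18 + 17 = 41.
slot 2 + slot 7 + slot 1 + slot 8: cost 9 + 12 + 2 + 3 = 26 ≤ 26, expected clicks 3 + 12 + 6 + 18 = 39.
Best is slot 1, slot 8, and slot 5 with total expected clicks 41.

41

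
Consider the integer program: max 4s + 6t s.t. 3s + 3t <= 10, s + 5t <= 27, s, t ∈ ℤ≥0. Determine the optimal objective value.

18

The continuous relaxation peaks at (0, 3.33) with value 20.00; rounding to a feasible lattice point costs some objective.
(s,t)=(0,3): 3·0+3·3=9≤10, 1·0+5·3=15≤27, objective 18.
(s,t)=(1,2): 3·1+3·2=9≤10, 1·1+5·2=11≤27, objective 16.
(s,t)=(0,2): 3·0+3·2=6≤10, 1·0+5·2=10≤27, objective 12.
No feasible integer point exceeds 18.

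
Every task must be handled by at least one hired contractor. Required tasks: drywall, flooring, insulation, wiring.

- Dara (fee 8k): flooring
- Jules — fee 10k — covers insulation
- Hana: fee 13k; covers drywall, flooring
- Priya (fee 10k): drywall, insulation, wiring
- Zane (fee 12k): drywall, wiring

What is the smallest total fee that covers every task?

This is an integer covering problem.
Choose Dara and Priya: together they cover drywall, flooring, insulation, wiring — every task.
Total fee: 8 + 10 = 18.

18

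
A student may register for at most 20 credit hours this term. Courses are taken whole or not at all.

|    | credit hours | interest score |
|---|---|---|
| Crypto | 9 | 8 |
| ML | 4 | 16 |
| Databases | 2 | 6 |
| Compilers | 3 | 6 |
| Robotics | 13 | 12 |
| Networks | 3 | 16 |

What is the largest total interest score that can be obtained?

Treat it as a binary knapsack problem.
Allowing fractional choices, the relaxed optimum would be about 51.4, but courses are indivisible.
Crypto + ML + Compilers + Networks: credit hours 9 + 4 + 3 + 3 = 19 ≤ 20, interest score 8 + 16 + 6 + 16 = 46.
ML + Databases + Compilers + Networks: credit hours 4 + 2 + 3 + 3 = 12 ≤ 20, interest score 16 + 6 + 6 + 16 = 44.
Crypto + ML + Databases + Networks: credit hours 9 + 4 + 2 + 3 = 18 ≤ 20, interest score 8 + 16 + 6 + 16 = 46.
The maximum interest score is 46; one optimal choice is Crypto, ML, Databases, and Networks.

46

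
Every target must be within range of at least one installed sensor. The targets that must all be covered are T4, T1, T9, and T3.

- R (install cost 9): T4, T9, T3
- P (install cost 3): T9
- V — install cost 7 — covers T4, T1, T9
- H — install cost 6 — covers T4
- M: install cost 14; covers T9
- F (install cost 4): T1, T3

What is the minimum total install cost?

Choose V and F: together they cover T4, T1, T9, T3 — every target.
Total install cost: 7 + 4 = 11.

11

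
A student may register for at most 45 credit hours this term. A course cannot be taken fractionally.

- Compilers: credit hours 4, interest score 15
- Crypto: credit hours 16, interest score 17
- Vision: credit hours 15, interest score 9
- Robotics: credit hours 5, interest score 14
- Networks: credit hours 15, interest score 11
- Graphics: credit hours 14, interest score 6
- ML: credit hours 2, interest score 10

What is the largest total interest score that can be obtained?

This is a 0-1 knapsack instance.
Take Compilers, Crypto, Robotics, Networks, and ML: credit hours 4 + 16 + 5 + 15 + 2 = 42 ≤ 45, interest score 15 + 17 + 14 + 11 + 10 = 67.
No other feasible combination does better.

67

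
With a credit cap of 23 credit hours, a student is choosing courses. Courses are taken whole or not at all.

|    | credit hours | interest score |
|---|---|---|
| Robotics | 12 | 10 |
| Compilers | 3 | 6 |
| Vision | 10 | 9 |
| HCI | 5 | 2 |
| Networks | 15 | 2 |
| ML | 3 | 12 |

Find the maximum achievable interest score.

30

This is an integer program with binary decision variables.
Robotics + Compilers + HCI + ML: credit hours 12 + 3 + 5 + 3 = 23 ≤ 23, interest score 10 + 6 + 2 + 12 = 30.
Compilers + Vision + HCI + ML: credit hours 3 + 10 + 5 + 3 = 21 ≤ 23, interest score 6 + 9 + 2 + 12 = 29.
Best is Robotics, Compilers, HCI, and ML with total interest score 30.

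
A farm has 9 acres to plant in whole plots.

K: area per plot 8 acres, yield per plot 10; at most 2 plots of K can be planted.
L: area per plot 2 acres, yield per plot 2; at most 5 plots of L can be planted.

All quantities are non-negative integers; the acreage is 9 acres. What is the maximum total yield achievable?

K has the best ratio (10/8); taking only K gives at most 1×10 = 10 (stopped by the area limit).
Optimal: 1×K: area 8 ≤ 9, yield 1·10 = 10.

10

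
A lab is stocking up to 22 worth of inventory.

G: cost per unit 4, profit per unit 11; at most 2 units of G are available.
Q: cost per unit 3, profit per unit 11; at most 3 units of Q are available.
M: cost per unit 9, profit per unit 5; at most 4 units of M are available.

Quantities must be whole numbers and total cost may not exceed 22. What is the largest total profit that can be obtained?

1×G, 3×Q, and 1×M: cost 22 ≤ 22, profit 1·11 + 3·11 + 1·5 = 49.
2×G and 3×Q: cost 17 ≤ 22, profit 2·11 + 3·11 = 55.
Best is 55.

55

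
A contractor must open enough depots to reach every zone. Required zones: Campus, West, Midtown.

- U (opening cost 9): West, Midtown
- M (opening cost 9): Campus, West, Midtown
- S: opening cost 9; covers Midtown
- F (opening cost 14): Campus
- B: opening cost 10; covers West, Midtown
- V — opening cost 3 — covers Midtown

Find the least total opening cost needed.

This is a weighted set-cover instance.
M alone covers Campus, West, Midtown — every zone.
Total opening cost: 9.

9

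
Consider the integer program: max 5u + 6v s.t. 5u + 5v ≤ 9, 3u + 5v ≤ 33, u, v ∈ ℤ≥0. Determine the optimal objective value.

6

(u,v)=(0,1): 5·0+5·1=5≤9, 3·0+5·1=5≤33, objective 6.
(u,v)=(1,0): 5·1+5·0=5≤9, 3·1+5·0=3≤33, objective 5.
The best lattice point is (0,1), giving 6.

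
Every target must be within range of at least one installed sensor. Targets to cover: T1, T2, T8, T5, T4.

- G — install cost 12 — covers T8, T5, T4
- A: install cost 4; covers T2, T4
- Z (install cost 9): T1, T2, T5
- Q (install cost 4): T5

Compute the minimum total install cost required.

This is a weighted set-cover instance.
The greedy cost-per-new-target heuristic would pick A, Q, Z, and G for 29, but a cheaper cover exists.
Choose G and Z: together they cover T1, T2, T8, T5, T4 — every target.
Total install cost: 12 + 9 = 21.
No cover costs less than 21.

21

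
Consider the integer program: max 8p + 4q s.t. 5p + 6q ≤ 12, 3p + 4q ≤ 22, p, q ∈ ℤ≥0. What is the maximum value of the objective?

16

(p,q)=(2,0): 5·2+6·0=10≤12, 3·2+4·0=6≤22, objective 16.
(p,q)=(1,1): 5·1+6·1=11≤12, 3·1+4·1=7≤22, objective 12.
(p,q)=(1,0): 5·1+6·0=5≤12, 3·1+4·0=3≤22, objective 8.
Maximum is 16 at (p,q)=(2,0).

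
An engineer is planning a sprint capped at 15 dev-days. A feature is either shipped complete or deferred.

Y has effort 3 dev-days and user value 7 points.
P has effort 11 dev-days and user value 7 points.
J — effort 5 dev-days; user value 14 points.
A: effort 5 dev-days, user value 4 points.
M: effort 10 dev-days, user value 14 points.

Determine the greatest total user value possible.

Y + J: effort 3 + 5 = 8 ≤ 15, user value 7 + 14 = 21.
J + M: effort 5 + 10 = 15 ≤ 15, user value 14 + 14 = 28.
Y + J + A: effort 3 + 5 + 5 = 13 ≤ 15, user value 7 + 14 + 4 = 25.
Best is J and M with total user value 28.

28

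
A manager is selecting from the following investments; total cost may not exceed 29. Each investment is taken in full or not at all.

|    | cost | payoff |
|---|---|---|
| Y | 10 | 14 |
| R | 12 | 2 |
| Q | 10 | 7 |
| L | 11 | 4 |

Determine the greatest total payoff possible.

Take Y and Q: cost 10 + 10 = 20 ≤ 29, payoff 14 + 7 = 21.
No other feasible combination does better.

21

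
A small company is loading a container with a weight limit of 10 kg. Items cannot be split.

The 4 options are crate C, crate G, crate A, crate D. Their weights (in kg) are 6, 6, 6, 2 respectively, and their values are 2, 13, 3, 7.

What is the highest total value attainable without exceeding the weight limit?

Allowing fractional choices, the relaxed optimum would be about 21.0, but items are indivisible.
crate G: weight 6 ≤ 10, value 13.
crate G + crate D: weight 6 + 2 = 8 ≤ 10, value 13 + 7 = 20.
Best is crate G and crate D with total value 20.

20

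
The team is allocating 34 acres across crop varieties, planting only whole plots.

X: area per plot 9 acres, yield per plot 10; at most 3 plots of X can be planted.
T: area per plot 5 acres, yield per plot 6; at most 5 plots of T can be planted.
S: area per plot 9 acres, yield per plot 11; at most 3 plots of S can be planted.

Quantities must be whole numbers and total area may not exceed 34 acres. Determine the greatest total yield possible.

5×T and 1×S: area 34 ≤ 34, yield 5·6 + 1·11 = 41.
3×T and 2×S: area 33 ≤ 34, yield 3·6 + 2·11 = 40.
Best is 41.

41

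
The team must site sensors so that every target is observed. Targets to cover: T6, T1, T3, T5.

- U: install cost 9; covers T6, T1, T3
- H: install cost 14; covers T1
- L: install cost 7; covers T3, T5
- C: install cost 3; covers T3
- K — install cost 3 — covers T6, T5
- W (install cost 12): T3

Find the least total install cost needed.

12

The greedy cost-per-new-target heuristic would pick K, C, and U for 15, but a cheaper cover exists.
Choose U and K: together they cover T6, T1, T3, T5 — every target.
Total install cost: 9 + 3 = 12.
No cover costs less than 12.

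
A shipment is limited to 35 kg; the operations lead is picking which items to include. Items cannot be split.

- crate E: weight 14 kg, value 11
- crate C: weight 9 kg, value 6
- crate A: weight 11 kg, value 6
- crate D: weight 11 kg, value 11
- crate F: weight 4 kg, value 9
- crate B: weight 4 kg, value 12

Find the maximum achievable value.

43

Allowing fractional choices, the relaxed optimum would be about 44.3, but items are indivisible.
crate E + crate D + crate F + crate B: weight 14 + 11 + 4 + 4 = 33 ≤ 35, value 11 + 11 + 9 + 12 = 43.
crate C + crate D + crate F + crate B: weight 9 + 11 + 4 + 4 = 28 ≤ 35, value 6 + 11 + 9 + 12 = 38.
crate A + crate D + crate F + crate B: weight 11 + 11 + 4 + 4 = 30 ≤ 35, value 6 + 11 + 9 + 12 = 38.
Best is crate E, crate D, crate F, and crate B with total value 43.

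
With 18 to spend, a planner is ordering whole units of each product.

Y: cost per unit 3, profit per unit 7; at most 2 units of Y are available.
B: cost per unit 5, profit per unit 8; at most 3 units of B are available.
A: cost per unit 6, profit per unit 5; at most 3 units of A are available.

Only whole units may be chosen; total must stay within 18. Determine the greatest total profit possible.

Y has the best ratio (7/3); taking only Y gives at most 2×7 = 14 (stopped by the supply cap of 2).
Mixing does better — 1×Y and 3×B: cost 18 ≤ 18, profit 1·7 + 3·8 = 31.

31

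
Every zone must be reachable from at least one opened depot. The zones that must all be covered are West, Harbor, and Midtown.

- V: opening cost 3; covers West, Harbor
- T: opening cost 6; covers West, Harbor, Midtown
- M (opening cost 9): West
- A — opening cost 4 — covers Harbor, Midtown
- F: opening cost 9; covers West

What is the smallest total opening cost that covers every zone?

The greedy cost-per-new-zone heuristic would pick V and A for 7, but a cheaper cover exists.
T alone covers West, Harbor, Midtown — every zone.
Total opening cost: 6.
No cover costs less than 6.

6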